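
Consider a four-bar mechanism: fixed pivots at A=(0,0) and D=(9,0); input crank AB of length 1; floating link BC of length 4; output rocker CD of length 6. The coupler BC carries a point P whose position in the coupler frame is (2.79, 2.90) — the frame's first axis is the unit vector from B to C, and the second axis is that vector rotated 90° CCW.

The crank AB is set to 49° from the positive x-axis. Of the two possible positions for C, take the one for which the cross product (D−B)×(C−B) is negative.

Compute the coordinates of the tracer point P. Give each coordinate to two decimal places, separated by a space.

A=(0,0), D=(9.00,0)
B = A + 1.00·(cos49°, sin49°) = (0.6561, 0.7547)
|BD| = 8.3780
circle(B,4.00) ∩ circle(D,6.00): a=2.9954, h=2.6510
  candidates: C₊=(3.8781,3.1251) cross=22.210; C₋=(3.4005,-2.1553) cross=-22.210
  mode - wants cross < 0 → take C=(3.4005,-2.1553) (cross=-22.210)
ex = (C−B)/|BC| = (0.6861,-0.7275); ey = (0.7275,0.6861)
P = B + 2.79·ex + 2.90·ey = (4.6800,0.7147)

4.68 0.71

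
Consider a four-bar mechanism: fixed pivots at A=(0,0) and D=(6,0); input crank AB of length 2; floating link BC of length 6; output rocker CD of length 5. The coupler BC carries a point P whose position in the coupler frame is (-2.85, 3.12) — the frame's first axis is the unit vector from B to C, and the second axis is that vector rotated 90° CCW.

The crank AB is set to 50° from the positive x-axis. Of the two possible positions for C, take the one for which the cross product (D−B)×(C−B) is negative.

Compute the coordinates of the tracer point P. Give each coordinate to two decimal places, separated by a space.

3.33 5.23

A=(0,0), D=(6.00,0)
B = A + 2.00·(cos50°, sin50°) = (1.2856, 1.5321)
|BD| = 4.9571
circle(B,6.00) ∩ circle(D,5.00): a=3.5881, h=4.8089
  candidates: C₊=(6.1843,4.9966) cross=23.838; C₋=(3.2117,-4.1503) cross=-23.838
  mode - wants cross < 0 → take C=(3.2117,-4.1503) (cross=-23.838)
ex = (C−B)/|BC| = (0.3210,-0.9471); ey = (0.9471,0.3210)
P = B + -2.85·ex + 3.12·ey = (3.3255,5.2328)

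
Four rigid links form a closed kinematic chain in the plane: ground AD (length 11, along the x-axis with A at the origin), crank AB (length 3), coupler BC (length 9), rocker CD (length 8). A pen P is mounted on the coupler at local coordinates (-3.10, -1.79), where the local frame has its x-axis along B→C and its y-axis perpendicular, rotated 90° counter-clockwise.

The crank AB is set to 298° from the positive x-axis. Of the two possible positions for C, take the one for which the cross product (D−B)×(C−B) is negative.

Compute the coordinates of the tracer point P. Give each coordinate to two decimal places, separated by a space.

A=(0,0), D=(11.00,0)
B = A + 3.00·(cos298°, sin298°) = (1.4084, -2.6488)
|BD| = 9.9506
circle(B,9.00) ∩ circle(D,8.00): a=5.8295, h=6.8569
  candidates: C₊=(5.2023,5.5124) cross=68.230; C₋=(8.8529,-7.7065) cross=-68.230
  mode - wants cross < 0 → take C=(8.8529,-7.7065) (cross=-68.230)
ex = (C−B)/|BC| = (0.8272,-0.5620); ey = (0.5620,0.8272)
P = B + -3.10·ex + -1.79·ey = (-2.1617,-2.3874)

-2.16 -2.39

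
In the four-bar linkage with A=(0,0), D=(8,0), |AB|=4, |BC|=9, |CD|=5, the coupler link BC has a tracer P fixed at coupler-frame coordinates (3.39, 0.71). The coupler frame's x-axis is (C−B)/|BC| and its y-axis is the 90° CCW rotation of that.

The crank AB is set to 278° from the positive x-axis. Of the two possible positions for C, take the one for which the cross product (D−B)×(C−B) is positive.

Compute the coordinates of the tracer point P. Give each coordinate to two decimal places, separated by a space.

1.57 -0.65

A=(0,0), D=(8.00,0)
B = A + 4.00·(cos278°, sin278°) = (0.5567, -3.9611)
|BD| = 8.4317
circle(B,9.00) ∩ circle(D,5.00): a=7.5366, h=4.9192
  candidates: C₊=(4.8989,3.9221) cross=41.477; C₋=(9.5209,-4.7631) cross=-41.477
  mode + wants cross > 0 → take C=(4.8989,3.9221) (cross=41.477)
ex = (C−B)/|BC| = (0.4825,0.8759); ey = (-0.8759,0.4825)
P = B + 3.39·ex + 0.71·ey = (1.5704,-0.6492)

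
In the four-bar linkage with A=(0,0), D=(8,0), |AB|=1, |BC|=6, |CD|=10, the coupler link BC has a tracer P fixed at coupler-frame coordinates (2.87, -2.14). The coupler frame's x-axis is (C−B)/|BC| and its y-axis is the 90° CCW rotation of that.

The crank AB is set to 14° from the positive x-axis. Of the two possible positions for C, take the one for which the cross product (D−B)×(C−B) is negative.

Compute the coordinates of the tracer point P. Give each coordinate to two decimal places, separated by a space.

A=(0,0), D=(8.00,0)
B = A + 1.00·(cos14°, sin14°) = (0.9703, 0.2419)
|BD| = 7.0339
circle(B,6.00) ∩ circle(D,10.00): a=-1.0325, h=5.9105
  candidates: C₊=(0.1417,6.1844) cross=41.574; C₋=(-0.2649,-5.6296) cross=-41.574
  mode - wants cross < 0 → take C=(-0.2649,-5.6296) (cross=-41.574)
ex = (C−B)/|BC| = (-0.2059,-0.9786); ey = (0.9786,-0.2059)
P = B + 2.87·ex + -2.14·ey = (-1.7147,-2.1261)

-1.71 -2.13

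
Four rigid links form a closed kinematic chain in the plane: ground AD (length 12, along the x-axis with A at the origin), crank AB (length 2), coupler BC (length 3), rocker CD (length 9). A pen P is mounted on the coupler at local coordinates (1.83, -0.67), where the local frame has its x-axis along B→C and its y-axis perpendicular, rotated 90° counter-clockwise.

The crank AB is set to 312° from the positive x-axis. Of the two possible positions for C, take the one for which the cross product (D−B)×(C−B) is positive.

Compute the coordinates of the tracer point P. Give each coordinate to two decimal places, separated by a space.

A=(0,0), D=(12.00,0)
B = A + 2.00·(cos312°, sin312°) = (1.3383, -1.4863)
|BD| = 10.7648
circle(B,3.00) ∩ circle(D,9.00): a=2.0382, h=2.2013
  candidates: C₊=(3.0530,0.9753) cross=23.697; C₋=(3.6609,-3.3851) cross=-23.697
  mode + wants cross > 0 → take C=(3.0530,0.9753) (cross=23.697)
ex = (C−B)/|BC| = (0.5716,0.8205); ey = (-0.8205,0.5716)
P = B + 1.83·ex + -0.67·ey = (2.9340,-0.3677)

2.93 -0.37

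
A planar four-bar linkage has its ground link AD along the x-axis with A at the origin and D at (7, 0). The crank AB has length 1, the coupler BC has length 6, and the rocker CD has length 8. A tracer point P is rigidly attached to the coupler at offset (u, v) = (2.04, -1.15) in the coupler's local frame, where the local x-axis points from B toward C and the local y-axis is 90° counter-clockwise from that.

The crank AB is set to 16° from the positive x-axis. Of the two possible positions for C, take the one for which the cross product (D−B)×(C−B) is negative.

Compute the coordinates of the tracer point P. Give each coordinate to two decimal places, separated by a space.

-0.04 -1.84

A=(0,0), D=(7.00,0)
B = A + 1.00·(cos16°, sin16°) = (0.9613, 0.2756)
|BD| = 6.0450
circle(B,6.00) ∩ circle(D,8.00): a=0.7066, h=5.9583
  candidates: C₊=(1.9388,6.1955) cross=36.018; C₋=(1.3954,-5.7086) cross=-36.018
  mode - wants cross < 0 → take C=(1.3954,-5.7086) (cross=-36.018)
ex = (C−B)/|BC| = (0.0724,-0.9974); ey = (0.9974,0.0724)
P = B + 2.04·ex + -1.15·ey = (-0.0381,-1.8422)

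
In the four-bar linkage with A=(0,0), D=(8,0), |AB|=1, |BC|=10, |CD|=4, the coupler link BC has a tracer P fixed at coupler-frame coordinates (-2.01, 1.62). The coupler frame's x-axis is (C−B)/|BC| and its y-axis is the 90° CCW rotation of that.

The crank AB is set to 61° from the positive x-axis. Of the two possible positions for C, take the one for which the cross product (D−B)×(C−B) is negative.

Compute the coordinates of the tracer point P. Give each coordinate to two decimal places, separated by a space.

A=(0,0), D=(8.00,0)
B = A + 1.00·(cos61°, sin61°) = (0.4848, 0.8746)
|BD| = 7.5659
circle(B,10.00) ∩ circle(D,4.00): a=9.3342, h=3.5879
  candidates: C₊=(10.1712,3.3595) cross=27.146; C₋=(9.3416,-3.7683) cross=-27.146
  mode - wants cross < 0 → take C=(9.3416,-3.7683) (cross=-27.146)
ex = (C−B)/|BC| = (0.8857,-0.4643); ey = (0.4643,0.8857)
P = B + -2.01·ex + 1.62·ey = (-0.5433,3.2427)

-0.54 3.24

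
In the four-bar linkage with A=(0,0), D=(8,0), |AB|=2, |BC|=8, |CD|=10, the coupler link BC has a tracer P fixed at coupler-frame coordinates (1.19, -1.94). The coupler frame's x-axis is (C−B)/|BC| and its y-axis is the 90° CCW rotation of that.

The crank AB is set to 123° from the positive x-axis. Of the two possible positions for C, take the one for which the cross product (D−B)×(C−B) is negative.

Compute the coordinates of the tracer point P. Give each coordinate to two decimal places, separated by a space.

A=(0,0), D=(8.00,0)
B = A + 2.00·(cos123°, sin123°) = (-1.0893, 1.6773)
|BD| = 9.2428
circle(B,8.00) ∩ circle(D,10.00): a=2.6739, h=7.5399
  candidates: C₊=(2.9085,8.6068) cross=69.690; C₋=(0.1719,-6.2226) cross=-69.690
  mode - wants cross < 0 → take C=(0.1719,-6.2226) (cross=-69.690)
ex = (C−B)/|BC| = (0.1576,-0.9875); ey = (0.9875,0.1576)
P = B + 1.19·ex + -1.94·ey = (-2.8174,0.1964)

-2.82 0.20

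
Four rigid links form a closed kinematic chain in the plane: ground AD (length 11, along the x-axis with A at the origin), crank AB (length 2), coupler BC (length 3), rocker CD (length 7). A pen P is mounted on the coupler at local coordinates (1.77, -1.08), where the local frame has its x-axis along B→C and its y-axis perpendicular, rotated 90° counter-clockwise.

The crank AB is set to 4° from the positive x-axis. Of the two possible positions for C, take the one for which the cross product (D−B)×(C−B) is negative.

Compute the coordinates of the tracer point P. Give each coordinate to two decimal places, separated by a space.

A=(0,0), D=(11.00,0)
B = A + 2.00·(cos4°, sin4°) = (1.9951, 0.1395)
|BD| = 9.0060
circle(B,3.00) ∩ circle(D,7.00): a=2.2822, h=1.9472
  candidates: C₊=(4.3072,2.0511) cross=17.536; C₋=(4.2469,-1.8428) cross=-17.536
  mode - wants cross < 0 → take C=(4.2469,-1.8428) (cross=-17.536)
ex = (C−B)/|BC| = (0.7506,-0.6608); ey = (0.6608,0.7506)
P = B + 1.77·ex + -1.08·ey = (2.6101,-1.8407)

2.61 -1.84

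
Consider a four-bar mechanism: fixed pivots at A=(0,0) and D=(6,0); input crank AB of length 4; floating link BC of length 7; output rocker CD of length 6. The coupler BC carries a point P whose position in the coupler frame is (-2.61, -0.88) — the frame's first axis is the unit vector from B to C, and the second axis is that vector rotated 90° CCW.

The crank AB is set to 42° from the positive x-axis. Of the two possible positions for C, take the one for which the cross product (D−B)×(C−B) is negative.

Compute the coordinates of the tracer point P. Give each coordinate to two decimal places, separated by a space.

2.57 5.40

A=(0,0), D=(6.00,0)
B = A + 4.00·(cos42°, sin42°) = (2.9726, 2.6765)
|BD| = 4.0409
circle(B,7.00) ∩ circle(D,6.00): a=3.6290, h=5.9858
  candidates: C₊=(9.6561,4.7574) cross=24.188; C₋=(1.7266,-4.2117) cross=-24.188
  mode - wants cross < 0 → take C=(1.7266,-4.2117) (cross=-24.188)
ex = (C−B)/|BC| = (-0.1780,-0.9840); ey = (0.9840,-0.1780)
P = B + -2.61·ex + -0.88·ey = (2.5712,5.4015)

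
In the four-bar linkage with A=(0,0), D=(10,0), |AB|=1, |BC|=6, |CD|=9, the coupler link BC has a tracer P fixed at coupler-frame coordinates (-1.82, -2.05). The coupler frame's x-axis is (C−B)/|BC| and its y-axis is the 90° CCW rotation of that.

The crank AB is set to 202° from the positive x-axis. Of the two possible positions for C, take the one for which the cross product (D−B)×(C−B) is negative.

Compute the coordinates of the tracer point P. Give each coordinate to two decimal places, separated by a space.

-3.66 -0.14

A=(0,0), D=(10.00,0)
B = A + 1.00·(cos202°, sin202°) = (-0.9272, -0.3746)
|BD| = 10.9336
circle(B,6.00) ∩ circle(D,9.00): a=3.4089, h=4.9375
  candidates: C₊=(2.3106,4.6768) cross=53.985; C₋=(2.6489,-5.1924) cross=-53.985
  mode - wants cross < 0 → take C=(2.6489,-5.1924) (cross=-53.985)
ex = (C−B)/|BC| = (0.5960,-0.8030); ey = (0.8030,0.5960)
P = B + -1.82·ex + -2.05·ey = (-3.6580,-0.1350)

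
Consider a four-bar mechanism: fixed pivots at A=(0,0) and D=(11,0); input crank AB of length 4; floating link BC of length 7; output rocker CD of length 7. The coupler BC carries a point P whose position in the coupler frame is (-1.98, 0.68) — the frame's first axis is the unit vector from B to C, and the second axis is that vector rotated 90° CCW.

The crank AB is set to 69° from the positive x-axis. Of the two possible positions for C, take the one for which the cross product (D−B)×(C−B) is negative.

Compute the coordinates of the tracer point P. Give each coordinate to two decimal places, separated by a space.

1.18 5.81

A=(0,0), D=(11.00,0)
B = A + 4.00·(cos69°, sin69°) = (1.4335, 3.7343)
|BD| = 10.2695
circle(B,7.00) ∩ circle(D,7.00): a=5.1348, h=4.7575
  candidates: C₊=(7.9467,6.2990) cross=48.858; C₋=(4.4868,-2.5647) cross=-48.858
  mode - wants cross < 0 → take C=(4.4868,-2.5647) (cross=-48.858)
ex = (C−B)/|BC| = (0.4362,-0.8999); ey = (0.8999,0.4362)
P = B + -1.98·ex + 0.68·ey = (1.1817,5.8126)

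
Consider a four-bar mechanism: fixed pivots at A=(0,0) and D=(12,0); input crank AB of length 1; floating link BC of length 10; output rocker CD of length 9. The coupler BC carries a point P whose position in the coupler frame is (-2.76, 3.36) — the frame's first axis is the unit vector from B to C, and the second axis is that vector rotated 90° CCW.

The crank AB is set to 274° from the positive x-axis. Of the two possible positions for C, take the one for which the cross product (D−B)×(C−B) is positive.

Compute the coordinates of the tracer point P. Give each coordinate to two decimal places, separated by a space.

-4.28 -1.11

A=(0,0), D=(12.00,0)
B = A + 1.00·(cos274°, sin274°) = (0.0698, -0.9976)
|BD| = 11.9719
circle(B,10.00) ∩ circle(D,9.00): a=6.7795, h=7.3511
  candidates: C₊=(6.2131,6.8929) cross=88.007; C₋=(7.4382,-7.7582) cross=-88.007
  mode + wants cross > 0 → take C=(6.2131,6.8929) (cross=88.007)
ex = (C−B)/|BC| = (0.6143,0.7890); ey = (-0.7890,0.6143)
P = B + -2.76·ex + 3.36·ey = (-4.2770,-1.1112)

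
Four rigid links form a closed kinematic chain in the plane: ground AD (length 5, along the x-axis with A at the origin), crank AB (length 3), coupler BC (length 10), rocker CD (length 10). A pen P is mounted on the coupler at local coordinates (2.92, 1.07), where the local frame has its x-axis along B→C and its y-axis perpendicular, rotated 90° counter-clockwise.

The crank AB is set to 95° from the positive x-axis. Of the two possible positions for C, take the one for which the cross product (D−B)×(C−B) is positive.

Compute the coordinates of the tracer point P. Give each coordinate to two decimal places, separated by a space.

A=(0,0), D=(5.00,0)
B = A + 3.00·(cos95°, sin95°) = (-0.2615, 2.9886)
|BD| = 6.0510
circle(B,10.00) ∩ circle(D,10.00): a=3.0255, h=9.5313
  candidates: C₊=(7.0768,9.7820) cross=57.674; C₋=(-2.3382,-6.7934) cross=-57.674
  mode + wants cross > 0 → take C=(7.0768,9.7820) (cross=57.674)
ex = (C−B)/|BC| = (0.7338,0.6793); ey = (-0.6793,0.7338)
P = B + 2.92·ex + 1.07·ey = (1.1544,5.7574)

1.15 5.76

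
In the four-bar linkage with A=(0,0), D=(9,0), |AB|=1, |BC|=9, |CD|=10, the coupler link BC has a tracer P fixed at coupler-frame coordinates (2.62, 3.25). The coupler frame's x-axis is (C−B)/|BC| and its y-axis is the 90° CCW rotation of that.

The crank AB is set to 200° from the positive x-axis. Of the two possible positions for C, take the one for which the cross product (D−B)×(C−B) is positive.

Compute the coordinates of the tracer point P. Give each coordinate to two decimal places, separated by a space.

A=(0,0), D=(9.00,0)
B = A + 1.00·(cos200°, sin200°) = (-0.9397, -0.3420)
|BD| = 9.9456
circle(B,9.00) ∩ circle(D,10.00): a=4.0176, h=8.0535
  candidates: C₊=(2.7986,7.8449) cross=80.097; C₋=(3.3525,-8.2526) cross=-80.097
  mode + wants cross > 0 → take C=(2.7986,7.8449) (cross=80.097)
ex = (C−B)/|BC| = (0.4154,0.9097); ey = (-0.9097,0.4154)
P = B + 2.62·ex + 3.25·ey = (-2.8078,3.3912)

-2.81 3.39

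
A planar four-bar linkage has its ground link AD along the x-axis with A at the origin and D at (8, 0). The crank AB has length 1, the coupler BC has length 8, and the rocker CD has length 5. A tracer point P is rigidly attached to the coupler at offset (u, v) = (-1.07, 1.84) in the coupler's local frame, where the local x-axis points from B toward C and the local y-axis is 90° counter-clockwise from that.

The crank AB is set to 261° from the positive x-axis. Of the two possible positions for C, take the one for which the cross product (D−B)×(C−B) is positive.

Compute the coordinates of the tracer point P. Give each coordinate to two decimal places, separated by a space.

A=(0,0), D=(8.00,0)
B = A + 1.00·(cos261°, sin261°) = (-0.1564, -0.9877)
|BD| = 8.2160
circle(B,8.00) ∩ circle(D,5.00): a=6.4814, h=4.6895
  candidates: C₊=(5.7142,4.4469) cross=38.529; C₋=(6.8417,-4.8640) cross=-38.529
  mode + wants cross > 0 → take C=(5.7142,4.4469) (cross=38.529)
ex = (C−B)/|BC| = (0.7338,0.6793); ey = (-0.6793,0.7338)
P = B + -1.07·ex + 1.84·ey = (-2.1916,-0.3643)

-2.19 -0.36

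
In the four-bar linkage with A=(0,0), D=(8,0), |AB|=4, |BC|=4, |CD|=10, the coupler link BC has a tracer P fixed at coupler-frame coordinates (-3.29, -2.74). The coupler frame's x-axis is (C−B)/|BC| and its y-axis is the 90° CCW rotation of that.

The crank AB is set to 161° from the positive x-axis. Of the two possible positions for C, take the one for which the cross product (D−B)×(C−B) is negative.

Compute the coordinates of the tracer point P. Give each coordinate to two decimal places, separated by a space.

A=(0,0), D=(8.00,0)
B = A + 4.00·(cos161°, sin161°) = (-3.7821, 1.3023)
|BD| = 11.8538
circle(B,4.00) ∩ circle(D,10.00): a=2.3838, h=3.2121
  candidates: C₊=(-1.0599,4.2331) cross=38.076; C₋=(-1.7656,-2.1523) cross=-38.076
  mode - wants cross < 0 → take C=(-1.7656,-2.1523) (cross=-38.076)
ex = (C−B)/|BC| = (0.5041,-0.8636); ey = (0.8636,0.5041)
P = B + -3.29·ex + -2.74·ey = (-7.8070,2.7624)

-7.81 2.76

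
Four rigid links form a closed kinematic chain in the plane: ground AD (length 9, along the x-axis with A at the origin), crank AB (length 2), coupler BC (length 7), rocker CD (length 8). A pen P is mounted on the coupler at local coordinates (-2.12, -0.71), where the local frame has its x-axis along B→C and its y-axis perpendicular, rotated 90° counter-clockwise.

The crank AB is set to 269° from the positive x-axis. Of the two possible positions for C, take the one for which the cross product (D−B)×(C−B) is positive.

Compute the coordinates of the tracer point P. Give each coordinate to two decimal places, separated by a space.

A=(0,0), D=(9.00,0)
B = A + 2.00·(cos269°, sin269°) = (-0.0349, -1.9997)
|BD| = 9.2536
circle(B,7.00) ∩ circle(D,8.00): a=3.8163, h=5.8682
  candidates: C₊=(2.4231,4.5546) cross=54.302; C₋=(4.9593,-6.9046) cross=-54.302
  mode + wants cross > 0 → take C=(2.4231,4.5546) (cross=54.302)
ex = (C−B)/|BC| = (0.3511,0.9363); ey = (-0.9363,0.3511)
P = B + -2.12·ex + -0.71·ey = (-0.1145,-4.2340)

-0.11 -4.23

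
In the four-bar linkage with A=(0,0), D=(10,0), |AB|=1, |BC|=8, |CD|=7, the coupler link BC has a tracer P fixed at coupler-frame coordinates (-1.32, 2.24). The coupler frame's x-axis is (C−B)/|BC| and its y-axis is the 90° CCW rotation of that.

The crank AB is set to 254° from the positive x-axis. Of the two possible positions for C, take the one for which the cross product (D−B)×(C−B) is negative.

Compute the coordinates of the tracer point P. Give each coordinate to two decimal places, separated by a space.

A=(0,0), D=(10.00,0)
B = A + 1.00·(cos254°, sin254°) = (-0.2756, -0.9613)
|BD| = 10.3205
circle(B,8.00) ∩ circle(D,7.00): a=5.8870, h=5.4170
  candidates: C₊=(5.0812,4.9805) cross=55.906; C₋=(6.0903,-5.8064) cross=-55.906
  mode - wants cross < 0 → take C=(6.0903,-5.8064) (cross=-55.906)
ex = (C−B)/|BC| = (0.7957,-0.6056); ey = (0.6056,0.7957)
P = B + -1.32·ex + 2.24·ey = (0.0306,1.6206)

0.03 1.62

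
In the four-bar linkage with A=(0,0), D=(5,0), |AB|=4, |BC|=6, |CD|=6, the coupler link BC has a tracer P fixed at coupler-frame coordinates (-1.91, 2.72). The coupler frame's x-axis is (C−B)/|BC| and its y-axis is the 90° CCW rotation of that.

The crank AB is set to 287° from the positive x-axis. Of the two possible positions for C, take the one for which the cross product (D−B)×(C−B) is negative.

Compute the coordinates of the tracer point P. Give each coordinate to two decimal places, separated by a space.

0.21 -0.64

A=(0,0), D=(5.00,0)
B = A + 4.00·(cos287°, sin287°) = (1.1695, -3.8252)
|BD| = 5.4134
circle(B,6.00) ∩ circle(D,6.00): a=2.7067, h=5.3548
  candidates: C₊=(-0.6990,1.8764) cross=28.988; C₋=(6.8685,-5.7016) cross=-28.988
  mode - wants cross < 0 → take C=(6.8685,-5.7016) (cross=-28.988)
ex = (C−B)/|BC| = (0.9498,-0.3127); ey = (0.3127,0.9498)
P = B + -1.91·ex + 2.72·ey = (0.2059,-0.6443)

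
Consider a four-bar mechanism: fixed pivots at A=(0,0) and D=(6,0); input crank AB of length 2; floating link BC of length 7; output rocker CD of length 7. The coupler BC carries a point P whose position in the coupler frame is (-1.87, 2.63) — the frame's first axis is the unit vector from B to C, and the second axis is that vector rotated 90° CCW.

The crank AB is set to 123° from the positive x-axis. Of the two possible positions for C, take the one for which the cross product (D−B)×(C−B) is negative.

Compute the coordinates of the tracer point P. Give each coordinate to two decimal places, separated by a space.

A=(0,0), D=(6.00,0)
B = A + 2.00·(cos123°, sin123°) = (-1.0893, 1.6773)
|BD| = 7.2850
circle(B,7.00) ∩ circle(D,7.00): a=3.6425, h=5.9776
  candidates: C₊=(3.8317,6.6557) cross=43.547; C₋=(1.0790,-4.9784) cross=-43.547
  mode - wants cross < 0 → take C=(1.0790,-4.9784) (cross=-43.547)
ex = (C−B)/|BC| = (0.3098,-0.9508); ey = (0.9508,0.3098)
P = B + -1.87·ex + 2.63·ey = (0.8321,4.2700)

0.83 4.27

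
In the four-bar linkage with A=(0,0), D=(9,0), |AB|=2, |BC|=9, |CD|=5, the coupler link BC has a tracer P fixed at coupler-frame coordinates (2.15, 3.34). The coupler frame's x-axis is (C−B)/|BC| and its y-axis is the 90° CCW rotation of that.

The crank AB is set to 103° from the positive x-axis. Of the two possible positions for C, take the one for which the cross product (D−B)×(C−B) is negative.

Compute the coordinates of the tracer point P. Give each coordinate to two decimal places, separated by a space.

3.39 2.96

A=(0,0), D=(9.00,0)
B = A + 2.00·(cos103°, sin103°) = (-0.4499, 1.9487)
|BD| = 9.6487
circle(B,9.00) ∩ circle(D,5.00): a=7.7263, h=4.6157
  candidates: C₊=(8.0494,4.9088) cross=44.535; C₋=(6.1850,-4.1323) cross=-44.535
  mode - wants cross < 0 → take C=(6.1850,-4.1323) (cross=-44.535)
ex = (C−B)/|BC| = (0.7372,-0.6757); ey = (0.6757,0.7372)
P = B + 2.15·ex + 3.34·ey = (3.3918,2.9583)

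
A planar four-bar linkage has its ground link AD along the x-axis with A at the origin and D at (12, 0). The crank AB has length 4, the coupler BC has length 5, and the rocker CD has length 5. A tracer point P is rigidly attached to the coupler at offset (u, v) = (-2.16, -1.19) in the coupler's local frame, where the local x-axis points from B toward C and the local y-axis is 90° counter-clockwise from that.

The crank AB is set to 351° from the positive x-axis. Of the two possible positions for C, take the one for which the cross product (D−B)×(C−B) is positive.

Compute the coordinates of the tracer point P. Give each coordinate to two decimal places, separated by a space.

A=(0,0), D=(12.00,0)
B = A + 4.00·(cos351°, sin351°) = (3.9508, -0.6257)
|BD| = 8.0735
circle(B,5.00) ∩ circle(D,5.00): a=4.0368, h=2.9503
  candidates: C₊=(7.7467,2.6286) cross=23.820; C₋=(8.2040,-3.2543) cross=-23.820
  mode + wants cross > 0 → take C=(7.7467,2.6286) (cross=23.820)
ex = (C−B)/|BC| = (0.7592,0.6509); ey = (-0.6509,0.7592)
P = B + -2.16·ex + -1.19·ey = (3.0854,-2.9350)

3.09 -2.94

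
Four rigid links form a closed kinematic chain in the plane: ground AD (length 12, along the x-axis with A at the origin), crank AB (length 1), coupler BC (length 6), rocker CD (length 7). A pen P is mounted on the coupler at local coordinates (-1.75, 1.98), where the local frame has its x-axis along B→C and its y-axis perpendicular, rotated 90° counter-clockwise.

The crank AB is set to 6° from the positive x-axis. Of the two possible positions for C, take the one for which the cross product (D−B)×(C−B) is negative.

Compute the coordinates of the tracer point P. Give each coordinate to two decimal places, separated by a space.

A=(0,0), D=(12.00,0)
B = A + 1.00·(cos6°, sin6°) = (0.9945, 0.1045)
|BD| = 11.0060
circle(B,6.00) ∩ circle(D,7.00): a=4.9124, h=3.4450
  candidates: C₊=(5.9394,3.5028) cross=37.916; C₋=(5.8740,-3.3870) cross=-37.916
  mode - wants cross < 0 → take C=(5.8740,-3.3870) (cross=-37.916)
ex = (C−B)/|BC| = (0.8132,-0.5819); ey = (0.5819,0.8132)
P = B + -1.75·ex + 1.98·ey = (0.7236,2.7331)

0.72 2.73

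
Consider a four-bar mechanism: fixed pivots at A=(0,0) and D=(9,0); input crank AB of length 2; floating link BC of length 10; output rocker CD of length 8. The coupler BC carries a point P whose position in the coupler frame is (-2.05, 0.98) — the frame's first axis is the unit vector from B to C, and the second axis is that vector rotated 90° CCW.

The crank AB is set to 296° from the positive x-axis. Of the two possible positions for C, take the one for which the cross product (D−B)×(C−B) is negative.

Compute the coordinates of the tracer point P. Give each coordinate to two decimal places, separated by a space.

-0.12 0.24

A=(0,0), D=(9.00,0)
B = A + 2.00·(cos296°, sin296°) = (0.8767, -1.7976)
|BD| = 8.3198
circle(B,10.00) ∩ circle(D,8.00): a=6.3234, h=7.7469
  candidates: C₊=(5.3770,7.1326) cross=64.452; C₋=(8.7246,-7.9953) cross=-64.452
  mode - wants cross < 0 → take C=(8.7246,-7.9953) (cross=-64.452)
ex = (C−B)/|BC| = (0.7848,-0.6198); ey = (0.6198,0.7848)
P = B + -2.05·ex + 0.98·ey = (-0.1247,0.2420)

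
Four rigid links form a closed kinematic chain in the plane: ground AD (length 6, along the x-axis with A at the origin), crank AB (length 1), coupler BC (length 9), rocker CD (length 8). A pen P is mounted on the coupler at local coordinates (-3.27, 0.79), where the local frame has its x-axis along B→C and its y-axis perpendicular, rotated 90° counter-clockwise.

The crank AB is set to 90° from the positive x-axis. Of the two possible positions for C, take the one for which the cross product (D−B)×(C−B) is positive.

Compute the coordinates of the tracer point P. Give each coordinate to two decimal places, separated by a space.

A=(0,0), D=(6.00,0)
B = A + 1.00·(cos90°, sin90°) = (0.0000, 1.0000)
|BD| = 6.0828
circle(B,9.00) ∩ circle(D,8.00): a=4.4388, h=7.8293
  candidates: C₊=(5.6655,7.9930) cross=47.624; C₋=(3.0913,-7.4525) cross=-47.624
  mode + wants cross > 0 → take C=(5.6655,7.9930) (cross=47.624)
ex = (C−B)/|BC| = (0.6295,0.7770); ey = (-0.7770,0.6295)
P = B + -3.27·ex + 0.79·ey = (-2.6723,-1.0435)

-2.67 -1.04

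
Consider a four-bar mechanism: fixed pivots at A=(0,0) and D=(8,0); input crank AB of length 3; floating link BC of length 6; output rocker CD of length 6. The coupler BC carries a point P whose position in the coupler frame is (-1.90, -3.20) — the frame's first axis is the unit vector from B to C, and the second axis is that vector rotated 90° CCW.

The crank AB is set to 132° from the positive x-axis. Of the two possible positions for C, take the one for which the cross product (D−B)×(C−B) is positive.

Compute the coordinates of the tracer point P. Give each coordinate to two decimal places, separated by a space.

-2.78 -1.41

A=(0,0), D=(8.00,0)
B = A + 3.00·(cos132°, sin132°) = (-2.0074, 2.2294)
|BD| = 10.2527
circle(B,6.00) ∩ circle(D,6.00): a=5.1264, h=3.1178
  candidates: C₊=(3.6743,4.1579) cross=31.966; C₋=(2.3184,-1.9284) cross=-31.966
  mode + wants cross > 0 → take C=(3.6743,4.1579) (cross=31.966)
ex = (C−B)/|BC| = (0.9469,0.3214); ey = (-0.3214,0.9469)
P = B + -1.90·ex + -3.20·ey = (-2.7781,-1.4115)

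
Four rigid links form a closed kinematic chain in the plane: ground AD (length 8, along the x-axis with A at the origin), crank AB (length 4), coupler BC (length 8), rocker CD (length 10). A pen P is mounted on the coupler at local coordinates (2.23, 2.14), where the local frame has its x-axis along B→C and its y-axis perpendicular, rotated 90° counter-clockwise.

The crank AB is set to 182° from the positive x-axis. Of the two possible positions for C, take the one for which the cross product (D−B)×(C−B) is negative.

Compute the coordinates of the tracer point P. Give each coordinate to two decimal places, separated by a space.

-0.97 -0.74

A=(0,0), D=(8.00,0)
B = A + 4.00·(cos182°, sin182°) = (-3.9976, -0.1396)
|BD| = 11.9984
circle(B,8.00) ∩ circle(D,10.00): a=4.4990, h=6.6151
  candidates: C₊=(0.4242,6.5274) cross=79.370; C₋=(0.5781,-6.7019) cross=-79.370
  mode - wants cross < 0 → take C=(0.5781,-6.7019) (cross=-79.370)
ex = (C−B)/|BC| = (0.5720,-0.8203); ey = (0.8203,0.5720)
P = B + 2.23·ex + 2.14·ey = (-0.9667,-0.7448)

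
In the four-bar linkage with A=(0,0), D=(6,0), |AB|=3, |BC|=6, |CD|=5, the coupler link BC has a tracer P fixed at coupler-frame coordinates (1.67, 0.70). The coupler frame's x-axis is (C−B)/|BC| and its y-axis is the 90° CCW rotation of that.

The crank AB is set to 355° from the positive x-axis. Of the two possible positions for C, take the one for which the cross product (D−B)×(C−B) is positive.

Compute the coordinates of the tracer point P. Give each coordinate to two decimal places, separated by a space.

3.18 1.54

A=(0,0), D=(6.00,0)
B = A + 3.00·(cos355°, sin355°) = (2.9886, -0.2615)
|BD| = 3.0227
circle(B,6.00) ∩ circle(D,5.00): a=3.3309, h=4.9905
  candidates: C₊=(5.8753,4.9984) cross=15.085; C₋=(6.7387,-4.9451) cross=-15.085
  mode + wants cross > 0 → take C=(5.8753,4.9984) (cross=15.085)
ex = (C−B)/|BC| = (0.4811,0.8767); ey = (-0.8767,0.4811)
P = B + 1.67·ex + 0.70·ey = (3.1784,1.5393)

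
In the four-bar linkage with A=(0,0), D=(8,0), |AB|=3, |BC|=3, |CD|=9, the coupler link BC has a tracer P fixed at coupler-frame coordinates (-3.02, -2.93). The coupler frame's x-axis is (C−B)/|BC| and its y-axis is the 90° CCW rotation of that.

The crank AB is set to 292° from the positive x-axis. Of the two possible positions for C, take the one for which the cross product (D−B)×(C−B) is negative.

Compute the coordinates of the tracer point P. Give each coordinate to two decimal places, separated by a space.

A=(0,0), D=(8.00,0)
B = A + 3.00·(cos292°, sin292°) = (1.1238, -2.7816)
|BD| = 7.4175
circle(B,3.00) ∩ circle(D,9.00): a=-1.1447, h=2.7730
  candidates: C₊=(-0.9772,-0.6401) cross=20.569; C₋=(1.1026,-5.7815) cross=-20.569
  mode - wants cross < 0 → take C=(1.1026,-5.7815) (cross=-20.569)
ex = (C−B)/|BC| = (-0.0071,-1.0000); ey = (1.0000,-0.0071)
P = B + -3.02·ex + -2.93·ey = (-1.7847,0.2591)

-1.78 0.26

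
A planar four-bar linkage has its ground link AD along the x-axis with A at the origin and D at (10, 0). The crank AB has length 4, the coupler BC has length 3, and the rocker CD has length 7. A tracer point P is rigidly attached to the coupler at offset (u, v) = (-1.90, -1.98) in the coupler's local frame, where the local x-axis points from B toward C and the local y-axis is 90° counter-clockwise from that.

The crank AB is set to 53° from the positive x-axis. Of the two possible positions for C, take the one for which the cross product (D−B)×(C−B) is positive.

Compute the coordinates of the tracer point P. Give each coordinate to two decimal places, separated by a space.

1.89 0.50

A=(0,0), D=(10.00,0)
B = A + 4.00·(cos53°, sin53°) = (2.4073, 3.1945)
|BD| = 8.2374
circle(B,3.00) ∩ circle(D,7.00): a=1.6908, h=2.4782
  candidates: C₊=(4.9268,4.8231) cross=20.414; C₋=(3.0046,0.2546) cross=-20.414
  mode + wants cross > 0 → take C=(4.9268,4.8231) (cross=20.414)
ex = (C−B)/|BC| = (0.8398,0.5428); ey = (-0.5428,0.8398)
P = B + -1.90·ex + -1.98·ey = (1.8864,0.5003)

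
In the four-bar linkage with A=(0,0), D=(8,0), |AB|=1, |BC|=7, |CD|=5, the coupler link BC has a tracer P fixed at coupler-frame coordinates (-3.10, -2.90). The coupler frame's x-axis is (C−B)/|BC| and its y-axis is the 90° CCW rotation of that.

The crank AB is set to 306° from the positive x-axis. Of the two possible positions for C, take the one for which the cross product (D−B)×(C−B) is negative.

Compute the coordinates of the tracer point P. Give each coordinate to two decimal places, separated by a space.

A=(0,0), D=(8.00,0)
B = A + 1.00·(cos306°, sin306°) = (0.5878, -0.8090)
|BD| = 7.4562
circle(B,7.00) ∩ circle(D,5.00): a=5.3375, h=4.5289
  candidates: C₊=(5.4024,4.2723) cross=33.769; C₋=(6.3852,-4.7321) cross=-33.769
  mode - wants cross < 0 → take C=(6.3852,-4.7321) (cross=-33.769)
ex = (C−B)/|BC| = (0.8282,-0.5604); ey = (0.5604,0.8282)
P = B + -3.10·ex + -2.90·ey = (-3.6049,-1.4734)

-3.60 -1.47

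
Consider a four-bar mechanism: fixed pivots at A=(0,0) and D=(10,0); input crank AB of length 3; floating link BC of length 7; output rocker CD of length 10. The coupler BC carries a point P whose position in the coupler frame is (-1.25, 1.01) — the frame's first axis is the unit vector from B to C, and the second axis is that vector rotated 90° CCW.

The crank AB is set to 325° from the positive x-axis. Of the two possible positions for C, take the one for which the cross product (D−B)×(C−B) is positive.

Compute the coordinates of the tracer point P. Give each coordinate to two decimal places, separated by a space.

1.64 -3.10

A=(0,0), D=(10.00,0)
B = A + 3.00·(cos325°, sin325°) = (2.4575, -1.7207)
|BD| = 7.7363
circle(B,7.00) ∩ circle(D,10.00): a=0.5720, h=6.9766
  candidates: C₊=(1.4634,5.2083) cross=53.973; C₋=(4.5669,-8.3953) cross=-53.973
  mode + wants cross > 0 → take C=(1.4634,5.2083) (cross=53.973)
ex = (C−B)/|BC| = (-0.1420,0.9899); ey = (-0.9899,-0.1420)
P = B + -1.25·ex + 1.01·ey = (1.6352,-3.1015)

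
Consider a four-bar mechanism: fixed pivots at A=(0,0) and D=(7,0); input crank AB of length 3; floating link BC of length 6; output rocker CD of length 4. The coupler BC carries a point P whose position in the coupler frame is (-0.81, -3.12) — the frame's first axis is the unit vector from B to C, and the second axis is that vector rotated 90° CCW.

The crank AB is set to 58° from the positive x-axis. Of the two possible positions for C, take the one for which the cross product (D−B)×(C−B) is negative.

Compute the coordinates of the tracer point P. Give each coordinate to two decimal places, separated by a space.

A=(0,0), D=(7.00,0)
B = A + 3.00·(cos58°, sin58°) = (1.5898, 2.5441)
|BD| = 5.9786
circle(B,6.00) ∩ circle(D,4.00): a=4.6619, h=3.7771
  candidates: C₊=(7.4158,3.9783) cross=22.582; C₋=(4.2012,-2.8577) cross=-22.582
  mode - wants cross < 0 → take C=(4.2012,-2.8577) (cross=-22.582)
ex = (C−B)/|BC| = (0.4352,-0.9003); ey = (0.9003,0.4352)
P = B + -0.81·ex + -3.12·ey = (-1.5718,1.9155)

-1.57 1.92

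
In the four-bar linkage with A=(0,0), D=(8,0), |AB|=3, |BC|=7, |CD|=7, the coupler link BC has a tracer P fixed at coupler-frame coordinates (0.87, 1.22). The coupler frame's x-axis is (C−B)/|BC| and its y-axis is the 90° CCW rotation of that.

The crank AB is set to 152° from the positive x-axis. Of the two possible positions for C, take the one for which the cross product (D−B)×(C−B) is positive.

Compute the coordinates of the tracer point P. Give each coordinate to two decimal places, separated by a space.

A=(0,0), D=(8.00,0)
B = A + 3.00·(cos152°, sin152°) = (-2.6488, 1.4084)
|BD| = 10.7416
circle(B,7.00) ∩ circle(D,7.00): a=5.3708, h=4.4894
  candidates: C₊=(3.2642,5.1548) cross=48.223; C₋=(2.0869,-3.7464) cross=-48.223
  mode + wants cross > 0 → take C=(3.2642,5.1548) (cross=48.223)
ex = (C−B)/|BC| = (0.8447,0.5352); ey = (-0.5352,0.8447)
P = B + 0.87·ex + 1.22·ey = (-2.5669,2.9046)

-2.57 2.90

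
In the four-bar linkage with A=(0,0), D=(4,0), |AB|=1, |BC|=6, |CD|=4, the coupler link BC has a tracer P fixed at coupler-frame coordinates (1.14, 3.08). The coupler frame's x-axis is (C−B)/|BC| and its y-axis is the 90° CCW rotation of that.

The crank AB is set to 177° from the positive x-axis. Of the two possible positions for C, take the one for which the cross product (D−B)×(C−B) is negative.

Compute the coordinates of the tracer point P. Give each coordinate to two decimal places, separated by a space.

1.91 1.58

A=(0,0), D=(4.00,0)
B = A + 1.00·(cos177°, sin177°) = (-0.9986, 0.0523)
|BD| = 4.9989
circle(B,6.00) ∩ circle(D,4.00): a=4.4999, h=3.9688
  candidates: C₊=(3.5426,3.9738) cross=19.839; C₋=(3.4595,-3.9633) cross=-19.839
  mode - wants cross < 0 → take C=(3.4595,-3.9633) (cross=-19.839)
ex = (C−B)/|BC| = (0.7430,-0.6693); ey = (0.6693,0.7430)
P = B + 1.14·ex + 3.08·ey = (1.9098,1.5779)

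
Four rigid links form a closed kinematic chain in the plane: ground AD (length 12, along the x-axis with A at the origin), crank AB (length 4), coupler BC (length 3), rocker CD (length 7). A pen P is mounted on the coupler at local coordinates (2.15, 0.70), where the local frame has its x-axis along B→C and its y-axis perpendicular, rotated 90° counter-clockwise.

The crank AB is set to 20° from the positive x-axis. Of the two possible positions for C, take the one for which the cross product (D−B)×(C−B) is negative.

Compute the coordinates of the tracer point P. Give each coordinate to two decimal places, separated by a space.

A=(0,0), D=(12.00,0)
B = A + 4.00·(cos20°, sin20°) = (3.7588, 1.3681)
|BD| = 8.3540
circle(B,3.00) ∩ circle(D,7.00): a=1.7829, h=2.4127
  candidates: C₊=(5.9128,3.4562) cross=20.156; C₋=(5.1225,-1.3040) cross=-20.156
  mode - wants cross < 0 → take C=(5.1225,-1.3040) (cross=-20.156)
ex = (C−B)/|BC| = (0.4546,-0.8907); ey = (0.8907,0.4546)
P = B + 2.15·ex + 0.70·ey = (5.3596,-0.2287)

5.36 -0.23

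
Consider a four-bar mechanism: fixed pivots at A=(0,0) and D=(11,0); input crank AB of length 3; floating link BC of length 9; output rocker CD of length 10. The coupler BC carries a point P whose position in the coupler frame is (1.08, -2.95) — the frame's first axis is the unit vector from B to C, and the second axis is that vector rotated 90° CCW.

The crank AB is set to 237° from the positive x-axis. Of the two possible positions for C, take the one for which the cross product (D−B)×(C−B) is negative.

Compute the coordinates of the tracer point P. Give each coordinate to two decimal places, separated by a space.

-2.67 -5.48

A=(0,0), D=(11.00,0)
B = A + 3.00·(cos237°, sin237°) = (-1.6339, -2.5160)
|BD| = 12.8820
circle(B,9.00) ∩ circle(D,10.00): a=5.7035, h=6.9620
  candidates: C₊=(2.6000,5.4259) cross=89.685; C₋=(5.3195,-8.2300) cross=-89.685
  mode - wants cross < 0 → take C=(5.3195,-8.2300) (cross=-89.685)
ex = (C−B)/|BC| = (0.7726,-0.6349); ey = (0.6349,0.7726)
P = B + 1.08·ex + -2.95·ey = (-2.6724,-5.4809)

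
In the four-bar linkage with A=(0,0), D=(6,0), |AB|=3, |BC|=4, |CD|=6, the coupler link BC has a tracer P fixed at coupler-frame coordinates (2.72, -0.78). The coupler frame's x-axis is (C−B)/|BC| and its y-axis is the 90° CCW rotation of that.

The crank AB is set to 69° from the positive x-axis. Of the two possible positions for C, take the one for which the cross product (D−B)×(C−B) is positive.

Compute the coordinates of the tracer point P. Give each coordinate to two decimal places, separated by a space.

3.55 4.17

A=(0,0), D=(6.00,0)
B = A + 3.00·(cos69°, sin69°) = (1.0751, 2.8007)
|BD| = 5.6656
circle(B,4.00) ∩ circle(D,6.00): a=1.0677, h=3.8549
  candidates: C₊=(3.9089,5.6238) cross=21.840; C₋=(0.0976,-1.0780) cross=-21.840
  mode + wants cross > 0 → take C=(3.9089,5.6238) (cross=21.840)
ex = (C−B)/|BC| = (0.7084,0.7058); ey = (-0.7058,0.7084)
P = B + 2.72·ex + -0.78·ey = (3.5526,4.1678)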